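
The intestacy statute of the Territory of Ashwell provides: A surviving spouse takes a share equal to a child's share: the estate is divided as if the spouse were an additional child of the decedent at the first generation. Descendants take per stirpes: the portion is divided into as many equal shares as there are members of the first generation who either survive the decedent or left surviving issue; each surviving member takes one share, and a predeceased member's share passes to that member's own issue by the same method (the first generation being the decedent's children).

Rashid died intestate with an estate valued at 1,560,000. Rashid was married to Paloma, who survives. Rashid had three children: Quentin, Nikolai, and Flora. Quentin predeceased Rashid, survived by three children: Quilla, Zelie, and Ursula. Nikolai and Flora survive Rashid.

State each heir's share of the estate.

Paloma: 390,000; Quilla: 130,000; Zelie: 130,000; Ursula: 130,000; Nikolai: 390,000; Flora: 390,000

The spouse counts as an additional share at the children's level, so there are 4 primary shares of 390,000. Paloma takes one such share (390,000).
The children's combined portion (1,170,000) is divided into 3 shares of 390,000: Nikolai and Flora each take 390,000; Quentin's 390,000 share passes to Quentin's issue.
Quentin's share (390,000) is divided into 3 shares of 130,000: Quilla, Zelie, and Ursula each take 130,000.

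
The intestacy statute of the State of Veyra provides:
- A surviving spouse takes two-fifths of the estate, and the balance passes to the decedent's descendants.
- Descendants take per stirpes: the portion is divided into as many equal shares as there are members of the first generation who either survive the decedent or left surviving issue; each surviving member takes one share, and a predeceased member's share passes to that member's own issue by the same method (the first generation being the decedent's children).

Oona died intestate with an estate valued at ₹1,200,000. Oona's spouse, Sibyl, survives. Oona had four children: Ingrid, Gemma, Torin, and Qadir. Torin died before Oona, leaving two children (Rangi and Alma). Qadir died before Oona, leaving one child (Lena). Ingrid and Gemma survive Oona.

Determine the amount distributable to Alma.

Sibyl takes two-fifths of ₹1,200,000 = ₹480,000. The remaining ₹720,000 passes to the descendants.
The descendants' portion (₹720,000) is divided into 4 shares of ₹180,000: Ingrid and Gemma each take ₹180,000; Torin's ₹180,000 share passes to Torin's issue; Qadir's ₹180,000 share passes to Qadir's issue.
Torin's share (₹180,000) is divided into 2 shares of ₹90,000: Rangi and Alma each take ₹90,000.
Qadir's share (₹180,000) passes entirely to Lena.

Alma receives ₹90,000.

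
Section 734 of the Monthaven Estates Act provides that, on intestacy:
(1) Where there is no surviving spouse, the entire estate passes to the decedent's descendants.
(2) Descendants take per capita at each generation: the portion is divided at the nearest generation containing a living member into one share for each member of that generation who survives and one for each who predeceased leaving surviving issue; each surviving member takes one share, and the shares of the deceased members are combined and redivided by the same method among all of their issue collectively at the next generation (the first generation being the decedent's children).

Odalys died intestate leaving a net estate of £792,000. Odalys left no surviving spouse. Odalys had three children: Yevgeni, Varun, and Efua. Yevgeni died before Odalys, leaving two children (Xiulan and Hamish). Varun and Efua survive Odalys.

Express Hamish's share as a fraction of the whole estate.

The entire £792,000 passes to the descendants.
That amount (£792,000) is divided at the children's generation into 3 shares of £264,000. Varun and Efua each take £264,000. The remaining share for the deceased Yevgeni (£264,000) is carried to the next generation.
That pool (£264,000) is divided at the grandchildren's generation equally among Xiulan and Hamish: £132,000 each.

Hamish receives 1/6 of the estate.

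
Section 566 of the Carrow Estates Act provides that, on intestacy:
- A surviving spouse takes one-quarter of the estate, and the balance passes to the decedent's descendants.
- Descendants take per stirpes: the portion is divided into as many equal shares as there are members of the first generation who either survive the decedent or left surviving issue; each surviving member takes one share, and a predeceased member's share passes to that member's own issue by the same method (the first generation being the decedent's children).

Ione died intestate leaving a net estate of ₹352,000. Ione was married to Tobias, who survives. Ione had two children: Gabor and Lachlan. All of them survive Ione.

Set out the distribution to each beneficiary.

Tobias takes one-quarter of ₹352,000 = ₹88,000. The remaining ₹264,000 passes to the descendants.
The descendants' portion (₹264,000) is divided into 2 shares of ₹132,000: Gabor and Lachlan each take ₹132,000.

Tobias: ₹88,000; Gabor: ₹132,000; Lachlan: ₹132,000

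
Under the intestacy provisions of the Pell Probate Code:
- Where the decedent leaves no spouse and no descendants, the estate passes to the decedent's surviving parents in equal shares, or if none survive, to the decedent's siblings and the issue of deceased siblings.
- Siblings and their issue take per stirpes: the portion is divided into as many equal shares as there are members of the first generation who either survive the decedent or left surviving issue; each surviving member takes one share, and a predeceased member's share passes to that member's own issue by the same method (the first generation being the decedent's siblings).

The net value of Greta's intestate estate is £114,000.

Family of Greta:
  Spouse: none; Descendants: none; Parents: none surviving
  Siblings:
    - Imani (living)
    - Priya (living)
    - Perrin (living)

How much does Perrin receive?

The entire £114,000 passes to the siblings and their issue.
That amount (£114,000) is divided into 3 shares of £38,000: Imani, Priya, and Perrin each take £38,000.

Perrin receives £38,000.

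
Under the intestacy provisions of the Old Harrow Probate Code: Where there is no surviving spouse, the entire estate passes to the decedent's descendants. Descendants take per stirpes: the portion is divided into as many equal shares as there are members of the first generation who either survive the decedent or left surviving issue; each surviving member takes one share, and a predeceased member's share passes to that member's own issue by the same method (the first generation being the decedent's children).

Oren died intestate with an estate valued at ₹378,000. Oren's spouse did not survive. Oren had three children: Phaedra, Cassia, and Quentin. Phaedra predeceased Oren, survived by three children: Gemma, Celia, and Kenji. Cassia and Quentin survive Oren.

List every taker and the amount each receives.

Gemma: ₹42,000; Celia: ₹42,000; Kenji: ₹42,000; Cassia: ₹126,000; Quentin: ₹126,000

The entire ₹378,000 passes to the descendants.
That amount (₹378,000) is divided into 3 shares of ₹126,000: Cassia and Quentin each take ₹126,000; Phaedra's ₹126,000 share passes to Phaedra's issue.
Phaedra's share (₹126,000) is divided into 3 shares of ₹42,000: Gemma, Celia, and Kenji each take ₹42,000.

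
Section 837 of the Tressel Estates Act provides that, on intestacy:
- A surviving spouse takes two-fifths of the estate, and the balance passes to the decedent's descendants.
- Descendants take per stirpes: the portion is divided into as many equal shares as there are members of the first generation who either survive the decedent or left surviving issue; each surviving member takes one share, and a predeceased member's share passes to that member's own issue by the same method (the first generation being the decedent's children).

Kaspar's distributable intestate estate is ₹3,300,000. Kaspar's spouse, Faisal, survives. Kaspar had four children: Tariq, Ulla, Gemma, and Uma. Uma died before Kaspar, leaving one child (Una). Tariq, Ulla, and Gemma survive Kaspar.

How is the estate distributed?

Faisal: ₹1,320,000; Tariq: ₹495,000; Ulla: ₹495,000; Gemma: ₹495,000; Una: ₹495,000

Faisal takes two-fifths of ₹3,300,000 = ₹1,320,000. The remaining ₹1,980,000 passes to the descendants.
The descendants' portion (₹1,980,000) is divided into 4 shares of ₹495,000: Tariq, Ulla, and Gemma each take ₹495,000; Uma's ₹495,000 share passes to Uma's issue.
Uma's share (₹495,000) passes entirely to Una.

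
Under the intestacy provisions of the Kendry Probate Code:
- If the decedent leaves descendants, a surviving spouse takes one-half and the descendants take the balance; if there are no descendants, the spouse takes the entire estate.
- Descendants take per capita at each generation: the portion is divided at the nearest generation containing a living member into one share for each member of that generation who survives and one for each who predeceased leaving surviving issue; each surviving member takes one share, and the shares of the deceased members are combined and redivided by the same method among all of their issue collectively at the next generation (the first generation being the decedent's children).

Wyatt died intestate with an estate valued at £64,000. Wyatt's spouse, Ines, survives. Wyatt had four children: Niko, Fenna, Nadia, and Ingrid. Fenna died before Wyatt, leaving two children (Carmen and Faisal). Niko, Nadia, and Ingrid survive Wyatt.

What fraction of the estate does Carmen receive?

Ines takes one-half of £64,000 = £32,000. The remaining £32,000 passes to the descendants.
The descendants' portion (£32,000) is divided at the children's generation into 4 shares of £8,000. Niko, Nadia, and Ingrid each take £8,000. The remaining share for the deceased Fenna (£8,000) is carried to the next generation.
That pool (£8,000) is divided at the grandchildren's generation equally among Carmen and Faisal: £4,000 each.

Carmen receives 1/16 of the estate.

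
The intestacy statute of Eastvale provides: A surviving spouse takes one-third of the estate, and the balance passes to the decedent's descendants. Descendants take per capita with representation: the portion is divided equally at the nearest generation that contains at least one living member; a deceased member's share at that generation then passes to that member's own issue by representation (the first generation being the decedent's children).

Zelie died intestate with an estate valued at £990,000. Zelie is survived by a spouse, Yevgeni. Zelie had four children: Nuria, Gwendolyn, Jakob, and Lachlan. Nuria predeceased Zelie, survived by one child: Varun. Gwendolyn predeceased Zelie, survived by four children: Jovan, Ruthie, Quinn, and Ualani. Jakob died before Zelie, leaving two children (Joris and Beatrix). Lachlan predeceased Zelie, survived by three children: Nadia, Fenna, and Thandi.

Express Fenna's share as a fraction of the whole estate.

Yevgeni takes one-third of £990,000 = £330,000. The remaining £660,000 passes to the descendants.
No child survives, so the initial division is made at the grandchildren's generation.
The descendants' portion (£660,000) is divided into 10 shares of £66,000: Varun, Jovan, Ruthie, Quinn, Ualani, Joris, Beatrix, Nadia, Fenna, and Thandi each take £66,000.

Fenna receives 1/15 of the estate.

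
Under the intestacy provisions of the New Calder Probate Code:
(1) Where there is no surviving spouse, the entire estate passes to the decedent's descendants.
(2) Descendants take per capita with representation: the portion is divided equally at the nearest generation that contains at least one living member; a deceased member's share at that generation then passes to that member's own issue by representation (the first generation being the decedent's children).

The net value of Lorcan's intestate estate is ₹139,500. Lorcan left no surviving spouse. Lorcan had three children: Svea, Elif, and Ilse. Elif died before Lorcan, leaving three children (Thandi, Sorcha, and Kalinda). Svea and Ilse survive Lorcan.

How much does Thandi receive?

The entire ₹139,500 passes to the descendants.
That amount (₹139,500) is divided into 3 shares of ₹46,500: Svea and Ilse each take ₹46,500; Elif's ₹46,500 share passes to Elif's issue.
Elif's share (₹46,500) is divided into 3 shares of ₹15,500: Thandi, Sorcha, and Kalinda each take ₹15,500.

Thandi receives ₹15,500.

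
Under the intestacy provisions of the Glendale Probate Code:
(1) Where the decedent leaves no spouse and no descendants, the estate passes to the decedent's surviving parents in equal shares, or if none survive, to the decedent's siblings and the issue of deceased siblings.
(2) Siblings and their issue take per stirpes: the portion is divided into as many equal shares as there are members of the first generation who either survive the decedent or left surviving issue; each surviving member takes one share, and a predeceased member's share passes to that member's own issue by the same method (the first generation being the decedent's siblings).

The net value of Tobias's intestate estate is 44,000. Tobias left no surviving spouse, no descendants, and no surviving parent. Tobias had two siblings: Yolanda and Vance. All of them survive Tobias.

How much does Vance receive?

Vance receives 22,000.

The entire 44,000 passes to the siblings and their issue.
That amount (44,000) is divided into 2 shares of 22,000: Yolanda and Vance each take 22,000.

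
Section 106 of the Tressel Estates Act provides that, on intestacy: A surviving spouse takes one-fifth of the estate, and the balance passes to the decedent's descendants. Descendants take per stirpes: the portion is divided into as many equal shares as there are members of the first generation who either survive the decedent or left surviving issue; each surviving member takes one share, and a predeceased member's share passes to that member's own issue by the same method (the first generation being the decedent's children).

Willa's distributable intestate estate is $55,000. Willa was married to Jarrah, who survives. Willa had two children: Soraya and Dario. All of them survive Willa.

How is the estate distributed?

Jarrah takes one-fifth of $55,000 = $11,000. The remaining $44,000 passes to the descendants.
The descendants' portion ($44,000) is divided into 2 shares of $22,000: Soraya and Dario each take $22,000.

Jarrah: $11,000; Soraya: $22,000; Dario: $22,000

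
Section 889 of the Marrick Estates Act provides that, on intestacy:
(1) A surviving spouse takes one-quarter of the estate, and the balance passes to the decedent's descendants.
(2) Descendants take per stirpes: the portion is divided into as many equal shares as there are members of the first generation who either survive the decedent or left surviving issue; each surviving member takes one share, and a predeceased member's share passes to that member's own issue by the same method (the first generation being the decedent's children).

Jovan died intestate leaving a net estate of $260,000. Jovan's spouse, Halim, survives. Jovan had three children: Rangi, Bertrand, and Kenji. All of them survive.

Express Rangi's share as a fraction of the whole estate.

Halim takes one-quarter of $260,000 = $65,000. The remaining $195,000 passes to the descendants.
The descendants' portion ($195,000) is divided into 3 shares of $65,000: Rangi, Bertrand, and Kenji each take $65,000.

Rangi receives 1/4 of the estate.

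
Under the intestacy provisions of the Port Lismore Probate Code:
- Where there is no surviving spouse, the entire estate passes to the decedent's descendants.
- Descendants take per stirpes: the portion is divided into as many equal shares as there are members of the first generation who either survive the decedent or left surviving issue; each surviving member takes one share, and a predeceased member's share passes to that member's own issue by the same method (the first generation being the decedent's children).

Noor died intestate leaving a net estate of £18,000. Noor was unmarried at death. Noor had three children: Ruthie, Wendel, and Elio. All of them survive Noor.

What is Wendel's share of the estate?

Wendel receives £6,000.

The entire £18,000 passes to the descendants.
That amount (£18,000) is divided into 3 shares of £6,000: Ruthie, Wendel, and Elio each take £6,000.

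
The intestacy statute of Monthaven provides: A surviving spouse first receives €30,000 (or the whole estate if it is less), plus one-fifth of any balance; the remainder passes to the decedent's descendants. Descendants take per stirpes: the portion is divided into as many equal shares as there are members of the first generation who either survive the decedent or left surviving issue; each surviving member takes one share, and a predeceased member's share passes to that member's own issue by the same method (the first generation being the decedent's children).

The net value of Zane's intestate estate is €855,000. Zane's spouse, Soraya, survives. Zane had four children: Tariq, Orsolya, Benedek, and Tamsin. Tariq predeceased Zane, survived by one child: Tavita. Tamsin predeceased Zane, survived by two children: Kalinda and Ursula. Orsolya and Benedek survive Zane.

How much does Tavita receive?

Soraya first takes €30,000, leaving a balance of €825,000. Soraya then takes one-fifth of the balance (€165,000), for a total of €195,000. The remaining €660,000 passes to the descendants.
The descendants' portion (€660,000) is divided into 4 shares of €165,000: Orsolya and Benedek each take €165,000; Tariq's €165,000 share passes to Tariq's issue; Tamsin's €165,000 share passes to Tamsin's issue.
Tariq's share (€165,000) passes entirely to Tavita.
Tamsin's share (€165,000) is divided into 2 shares of €82,500: Kalinda and Ursula each take €82,500.

Tavita receives €165,000.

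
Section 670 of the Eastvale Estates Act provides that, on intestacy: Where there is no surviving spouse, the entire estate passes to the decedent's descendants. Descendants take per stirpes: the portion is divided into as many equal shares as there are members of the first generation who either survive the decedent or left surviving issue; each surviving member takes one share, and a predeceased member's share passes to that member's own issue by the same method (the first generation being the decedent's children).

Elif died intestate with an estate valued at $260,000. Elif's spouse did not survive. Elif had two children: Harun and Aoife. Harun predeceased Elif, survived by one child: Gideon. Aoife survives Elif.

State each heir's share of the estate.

Gideon: $130,000; Aoife: $130,000

The entire $260,000 passes to the descendants.
That amount ($260,000) is divided into 2 shares of $130,000: Aoife takes $130,000; Harun's $130,000 share passes to Harun's issue.
Harun's share ($130,000) passes entirely to Gideon.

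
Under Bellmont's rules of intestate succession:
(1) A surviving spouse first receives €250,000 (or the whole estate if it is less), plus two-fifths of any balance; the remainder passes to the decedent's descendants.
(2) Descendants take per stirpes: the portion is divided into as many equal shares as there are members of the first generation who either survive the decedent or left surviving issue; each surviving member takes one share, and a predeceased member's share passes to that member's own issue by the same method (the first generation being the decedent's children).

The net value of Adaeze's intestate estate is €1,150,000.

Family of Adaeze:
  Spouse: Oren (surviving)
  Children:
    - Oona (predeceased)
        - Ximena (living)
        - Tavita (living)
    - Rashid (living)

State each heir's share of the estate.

Oren: €610,000; Ximena: €135,000; Tavita: €135,000; Rashid: €270,000

Oren first takes €250,000, leaving a balance of €900,000. Oren then takes two-fifths of the balance (€360,000), for a total of €610,000. The remaining €540,000 passes to the descendants.
The descendants' portion (€540,000) is divided into 2 shares of €270,000: Rashid takes €270,000; Oona's €270,000 share passes to Oona's issue.
Oona's share (€270,000) is divided into 2 shares of €135,000: Ximena and Tavita each take €135,000.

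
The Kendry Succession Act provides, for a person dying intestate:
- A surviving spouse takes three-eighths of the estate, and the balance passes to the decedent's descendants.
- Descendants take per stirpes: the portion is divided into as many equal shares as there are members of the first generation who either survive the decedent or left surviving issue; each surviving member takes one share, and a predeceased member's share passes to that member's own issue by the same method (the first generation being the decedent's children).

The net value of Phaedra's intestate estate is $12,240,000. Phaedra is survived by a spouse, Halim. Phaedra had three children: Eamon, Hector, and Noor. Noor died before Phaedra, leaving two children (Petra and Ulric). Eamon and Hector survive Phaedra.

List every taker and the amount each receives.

Halim takes three-eighths of $12,240,000 = $4,590,000. The remaining $7,650,000 passes to the descendants.
The descendants' portion ($7,650,000) is divided into 3 shares of $2,550,000: Eamon and Hector each take $2,550,000; Noor's $2,550,000 share passes to Noor's issue.
Noor's share ($2,550,000) is divided into 2 shares of $1,275,000: Petra and Ulric each take $1,275,000.

Halim: $4,590,000; Eamon: $2,550,000; Hector: $2,550,000; Petra: $1,275,000; Ulric: $1,275,000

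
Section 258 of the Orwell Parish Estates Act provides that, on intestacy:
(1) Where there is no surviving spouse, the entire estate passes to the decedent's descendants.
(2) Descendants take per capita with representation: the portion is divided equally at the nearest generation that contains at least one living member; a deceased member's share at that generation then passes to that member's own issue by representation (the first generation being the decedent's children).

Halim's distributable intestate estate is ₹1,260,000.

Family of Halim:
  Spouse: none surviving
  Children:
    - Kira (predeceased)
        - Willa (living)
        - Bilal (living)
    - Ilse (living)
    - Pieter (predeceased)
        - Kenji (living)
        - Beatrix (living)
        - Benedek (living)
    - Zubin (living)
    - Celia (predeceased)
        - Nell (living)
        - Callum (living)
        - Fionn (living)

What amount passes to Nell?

The entire ₹1,260,000 passes to the descendants.
That amount (₹1,260,000) is divided into 5 shares of ₹252,000: Ilse and Zubin each take ₹252,000; Kira's ₹252,000 share passes to Kira's issue; Pieter's ₹252,000 share passes to Pieter's issue; Celia's ₹252,000 share passes to Celia's issue.
Kira's share (₹252,000) is divided into 2 shares of ₹126,000: Willa and Bilal each take ₹126,000.
Pieter's share (₹252,000) is divided into 3 shares of ₹84,000: Kenji, Beatrix, and Benedek each take ₹84,000.
Celia's share (₹252,000) is divided into 3 shares of ₹84,000: Nell, Callum, and Fionn each take ₹84,000.

Nell receives ₹84,000.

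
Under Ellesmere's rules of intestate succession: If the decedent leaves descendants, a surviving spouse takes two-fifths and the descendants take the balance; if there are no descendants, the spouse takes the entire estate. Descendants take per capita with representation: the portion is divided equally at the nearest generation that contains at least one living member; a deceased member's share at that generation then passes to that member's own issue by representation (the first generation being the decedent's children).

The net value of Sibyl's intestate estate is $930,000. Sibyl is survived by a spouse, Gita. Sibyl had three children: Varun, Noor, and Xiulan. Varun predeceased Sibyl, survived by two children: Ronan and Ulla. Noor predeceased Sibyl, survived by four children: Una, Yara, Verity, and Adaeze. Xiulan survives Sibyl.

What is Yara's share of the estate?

Yara receives $46,500.

Gita takes two-fifths of $930,000 = $372,000. The remaining $558,000 passes to the descendants.
The descendants' portion ($558,000) is divided into 3 shares of $186,000: Xiulan takes $186,000; Varun's $186,000 share passes to Varun's issue; Noor's $186,000 share passes to Noor's issue.
Varun's share ($186,000) is divided into 2 shares of $93,000: Ronan and Ulla each take $93,000.
Noor's share ($186,000) is divided into 4 shares of $46,500: Una, Yara, Verity, and Adaeze each take $46,500.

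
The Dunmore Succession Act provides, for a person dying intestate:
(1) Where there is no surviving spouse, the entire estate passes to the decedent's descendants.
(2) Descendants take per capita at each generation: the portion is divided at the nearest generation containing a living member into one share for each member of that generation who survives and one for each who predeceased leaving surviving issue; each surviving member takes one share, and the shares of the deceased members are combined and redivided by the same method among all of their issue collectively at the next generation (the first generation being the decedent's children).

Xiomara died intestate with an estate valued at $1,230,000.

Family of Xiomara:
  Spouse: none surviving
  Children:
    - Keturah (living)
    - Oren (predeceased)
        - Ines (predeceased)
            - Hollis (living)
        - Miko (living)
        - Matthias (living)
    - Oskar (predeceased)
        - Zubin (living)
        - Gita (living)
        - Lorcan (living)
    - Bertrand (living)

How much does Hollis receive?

The entire $1,230,000 passes to the descendants.
That amount ($1,230,000) is divided at the children's generation into 4 shares of $307,500. Keturah and Bertrand each take $307,500. The 2 shares of the deceased (Oren and Oskar) are combined into a pool of $615,000.
That pool ($615,000) is divided at the grandchildren's generation into 6 shares of $102,500. Miko, Matthias, Zubin, Gita, and Lorcan each take $102,500. The remaining share for the deceased Ines ($102,500) is carried to the next generation.
That pool ($102,500) passes entirely to Hollis, the sole taker at the great-grandchildren's generation.

Hollis receives $102,500.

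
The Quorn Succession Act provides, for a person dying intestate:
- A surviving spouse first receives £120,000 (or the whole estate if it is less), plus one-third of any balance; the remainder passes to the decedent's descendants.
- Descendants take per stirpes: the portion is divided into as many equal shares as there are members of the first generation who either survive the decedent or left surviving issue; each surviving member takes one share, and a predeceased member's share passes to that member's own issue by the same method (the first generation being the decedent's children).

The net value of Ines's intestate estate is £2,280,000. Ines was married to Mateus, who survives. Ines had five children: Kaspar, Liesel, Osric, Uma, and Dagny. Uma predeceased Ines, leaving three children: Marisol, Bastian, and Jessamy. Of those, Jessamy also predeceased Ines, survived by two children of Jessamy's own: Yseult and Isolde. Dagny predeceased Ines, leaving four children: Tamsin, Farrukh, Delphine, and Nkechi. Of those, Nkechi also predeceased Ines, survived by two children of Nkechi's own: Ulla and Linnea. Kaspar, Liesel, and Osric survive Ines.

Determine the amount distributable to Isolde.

Mateus first takes £120,000, leaving a balance of £2,160,000. Mateus then takes one-third of the balance (£720,000), for a total of £840,000. The remaining £1,440,000 passes to the descendants.
The descendants' portion (£1,440,000) is divided into 5 shares of £288,000: Kaspar, Liesel, and Osric each take £288,000; Uma's £288,000 share passes to Uma's issue; Dagny's £288,000 share passes to Dagny's issue.
Uma's share (£288,000) is divided into 3 shares of £96,000: Marisol and Bastian each take £96,000; Jessamy's £96,000 share passes to Jessamy's issue.
Jessamy's share (£96,000) is divided into 2 shares of £48,000: Yseult and Isolde each take £48,000.
Dagny's share (£288,000) is divided into 4 shares of £72,000: Tamsin, Farrukh, and Delphine each take £72,000; Nkechi's £72,000 share passes to Nkechi's issue.
Nkechi's share (£72,000) is divided into 2 shares of £36,000: Ulla and Linnea each take £36,000.

Isolde receives £48,000.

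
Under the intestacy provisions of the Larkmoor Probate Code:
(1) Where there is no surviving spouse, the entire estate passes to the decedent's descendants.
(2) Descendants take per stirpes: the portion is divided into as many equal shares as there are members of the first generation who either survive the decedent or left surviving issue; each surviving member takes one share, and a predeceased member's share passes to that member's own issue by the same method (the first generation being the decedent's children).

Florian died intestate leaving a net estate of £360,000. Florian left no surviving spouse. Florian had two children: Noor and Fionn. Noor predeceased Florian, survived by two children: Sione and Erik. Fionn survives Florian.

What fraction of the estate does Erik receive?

Erik receives 1/4 of the estate.

The entire £360,000 passes to the descendants.
That amount (£360,000) is divided into 2 shares of £180,000: Fionn takes £180,000; Noor's £180,000 share passes to Noor's issue.
Noor's share (£180,000) is divided into 2 shares of £90,000: Sione and Erik each take £90,000.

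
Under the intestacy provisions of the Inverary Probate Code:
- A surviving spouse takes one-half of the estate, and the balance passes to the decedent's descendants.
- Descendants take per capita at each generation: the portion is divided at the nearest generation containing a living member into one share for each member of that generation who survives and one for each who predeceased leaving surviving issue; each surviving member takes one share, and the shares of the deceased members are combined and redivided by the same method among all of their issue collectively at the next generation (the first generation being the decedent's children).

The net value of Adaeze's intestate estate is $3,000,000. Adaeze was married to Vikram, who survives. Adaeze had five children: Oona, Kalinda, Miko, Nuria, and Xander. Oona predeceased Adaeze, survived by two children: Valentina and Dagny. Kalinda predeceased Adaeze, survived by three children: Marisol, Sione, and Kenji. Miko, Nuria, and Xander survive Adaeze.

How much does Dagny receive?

Dagny receives $120,000.

Vikram takes one-half of $3,000,000 = $1,500,000. The remaining $1,500,000 passes to the descendants.
The descendants' portion ($1,500,000) is divided at the children's generation into 5 shares of $300,000. Miko, Nuria, and Xander each take $300,000. The 2 shares of the deceased (Oona and Kalinda) are combined into a pool of $600,000.
That pool ($600,000) is divided at the grandchildren's generation equally among Valentina, Dagny, Marisol, Sione, and Kenji: $120,000 each.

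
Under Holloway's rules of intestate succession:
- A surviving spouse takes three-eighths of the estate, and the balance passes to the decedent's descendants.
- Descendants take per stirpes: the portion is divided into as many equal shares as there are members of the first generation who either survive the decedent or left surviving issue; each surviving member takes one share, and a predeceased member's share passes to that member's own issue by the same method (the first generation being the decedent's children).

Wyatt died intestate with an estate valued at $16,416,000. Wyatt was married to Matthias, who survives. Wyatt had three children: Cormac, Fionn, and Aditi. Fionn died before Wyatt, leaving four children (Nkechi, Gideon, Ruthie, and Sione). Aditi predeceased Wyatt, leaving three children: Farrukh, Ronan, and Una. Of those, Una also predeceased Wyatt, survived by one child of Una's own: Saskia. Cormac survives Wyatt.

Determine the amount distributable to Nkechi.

Matthias takes three-eighths of $16,416,000 = $6,156,000. The remaining $10,260,000 passes to the descendants.
The descendants' portion ($10,260,000) is divided into 3 shares of $3,420,000: Cormac takes $3,420,000; Fionn's $3,420,000 share passes to Fionn's issue; Aditi's $3,420,000 share passes to Aditi's issue.
Fionn's share ($3,420,000) is divided into 4 shares of $855,000: Nkechi, Gideon, Ruthie, and Sione each take $855,000.
Aditi's share ($3,420,000) is divided into 3 shares of $1,140,000: Farrukh and Ronan each take $1,140,000; Una's $1,140,000 share passes to Una's issue.
Una's share ($1,140,000) passes entirely to Saskia.

Nkechi receives $855,000.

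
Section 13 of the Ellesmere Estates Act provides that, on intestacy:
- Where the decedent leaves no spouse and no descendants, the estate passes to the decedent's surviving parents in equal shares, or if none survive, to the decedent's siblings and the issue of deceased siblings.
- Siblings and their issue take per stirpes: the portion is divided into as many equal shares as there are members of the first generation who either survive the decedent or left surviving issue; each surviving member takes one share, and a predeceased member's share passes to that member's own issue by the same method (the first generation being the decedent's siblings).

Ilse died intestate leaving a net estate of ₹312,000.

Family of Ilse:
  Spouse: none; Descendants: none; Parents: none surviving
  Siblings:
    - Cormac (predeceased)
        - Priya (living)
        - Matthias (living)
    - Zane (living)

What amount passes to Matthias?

Matthias receives ₹78,000.

The entire ₹312,000 passes to the siblings and their issue.
That amount (₹312,000) is divided into 2 shares of ₹156,000: Zane takes ₹156,000; Cormac's ₹156,000 share passes to Cormac's issue.
Cormac's share (₹156,000) is divided into 2 shares of ₹78,000: Priya and Matthias each take ₹78,000.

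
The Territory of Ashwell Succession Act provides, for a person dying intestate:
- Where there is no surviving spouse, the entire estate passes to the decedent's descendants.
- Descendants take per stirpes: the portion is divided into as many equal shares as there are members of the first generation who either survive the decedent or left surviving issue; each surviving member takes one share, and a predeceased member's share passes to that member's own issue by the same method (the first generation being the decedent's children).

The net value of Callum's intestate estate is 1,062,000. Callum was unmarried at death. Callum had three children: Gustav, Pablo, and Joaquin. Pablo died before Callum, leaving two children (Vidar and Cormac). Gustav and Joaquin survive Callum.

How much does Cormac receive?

Cormac receives 177,000.

The entire 1,062,000 passes to the descendants.
That amount (1,062,000) is divided into 3 shares of 354,000: Gustav and Joaquin each take 354,000; Pablo's 354,000 share passes to Pablo's issue.
Pablo's share (354,000) is divided into 2 shares of 177,000: Vidar and Cormac each take 177,000.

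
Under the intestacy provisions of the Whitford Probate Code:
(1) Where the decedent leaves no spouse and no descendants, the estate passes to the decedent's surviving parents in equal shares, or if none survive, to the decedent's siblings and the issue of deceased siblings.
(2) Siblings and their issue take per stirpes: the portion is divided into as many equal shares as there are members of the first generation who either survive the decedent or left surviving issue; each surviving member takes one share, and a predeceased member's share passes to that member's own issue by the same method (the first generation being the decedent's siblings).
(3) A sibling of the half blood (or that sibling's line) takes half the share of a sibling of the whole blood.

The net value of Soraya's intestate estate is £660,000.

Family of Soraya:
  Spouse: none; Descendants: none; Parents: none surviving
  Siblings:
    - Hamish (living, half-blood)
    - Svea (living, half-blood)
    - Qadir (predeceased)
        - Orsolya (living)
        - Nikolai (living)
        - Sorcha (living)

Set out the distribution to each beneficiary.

The entire £660,000 passes to the siblings and their issue.
Counting each half-blood sibling's line as half a unit, there are 2 units in £660,000, so one unit is £330,000. Whole-blood lines (Qadir) take £330,000 each; half-blood lines (Hamish and Svea) take £165,000 each.
Qadir's share (£330,000) is divided into 3 shares of £110,000: Orsolya, Nikolai, and Sorcha each take £110,000.

Hamish: £165,000; Svea: £165,000; Orsolya: £110,000; Nikolai: £110,000; Sorcha: £110,000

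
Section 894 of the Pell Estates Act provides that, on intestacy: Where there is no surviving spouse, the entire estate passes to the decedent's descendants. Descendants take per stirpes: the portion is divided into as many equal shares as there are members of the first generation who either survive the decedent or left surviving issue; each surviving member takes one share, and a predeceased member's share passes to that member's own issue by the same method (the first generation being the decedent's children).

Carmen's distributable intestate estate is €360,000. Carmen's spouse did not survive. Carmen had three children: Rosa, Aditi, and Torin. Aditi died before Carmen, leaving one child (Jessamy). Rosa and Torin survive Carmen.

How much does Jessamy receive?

The entire €360,000 passes to the descendants.
That amount (€360,000) is divided into 3 shares of €120,000: Rosa and Torin each take €120,000; Aditi's €120,000 share passes to Aditi's issue.
Aditi's share (€120,000) passes entirely to Jessamy.

Jessamy receives €120,000.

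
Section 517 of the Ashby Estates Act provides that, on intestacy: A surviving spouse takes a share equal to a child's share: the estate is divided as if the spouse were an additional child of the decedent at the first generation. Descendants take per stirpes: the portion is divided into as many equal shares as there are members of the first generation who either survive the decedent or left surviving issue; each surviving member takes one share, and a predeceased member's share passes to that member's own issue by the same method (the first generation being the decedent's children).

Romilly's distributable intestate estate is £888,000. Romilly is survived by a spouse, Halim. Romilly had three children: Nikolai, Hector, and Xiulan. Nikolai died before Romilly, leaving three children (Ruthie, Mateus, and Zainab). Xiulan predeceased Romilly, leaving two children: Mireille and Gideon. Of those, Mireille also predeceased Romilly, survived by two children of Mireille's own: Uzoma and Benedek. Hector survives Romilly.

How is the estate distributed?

The spouse counts as an additional share at the children's level, so there are 4 primary shares of £222,000. Halim takes one such share (£222,000).
The children's combined portion (£666,000) is divided into 3 shares of £222,000: Hector takes £222,000; Nikolai's £222,000 share passes to Nikolai's issue; Xiulan's £222,000 share passes to Xiulan's issue.
Nikolai's share (£222,000) is divided into 3 shares of £74,000: Ruthie, Mateus, and Zainab each take £74,000.
Xiulan's share (£222,000) is divided into 2 shares of £111,000: Gideon takes £111,000; Mireille's £111,000 share passes to Mireille's issue.
Mireille's share (£111,000) is divided into 2 shares of £55,500: Uzoma and Benedek each take £55,500.

Halim: £222,000; Ruthie: £74,000; Mateus: £74,000; Zainab: £74,000; Hector: £222,000; Uzoma: £55,500; Benedek: £55,500; Gideon: £111,000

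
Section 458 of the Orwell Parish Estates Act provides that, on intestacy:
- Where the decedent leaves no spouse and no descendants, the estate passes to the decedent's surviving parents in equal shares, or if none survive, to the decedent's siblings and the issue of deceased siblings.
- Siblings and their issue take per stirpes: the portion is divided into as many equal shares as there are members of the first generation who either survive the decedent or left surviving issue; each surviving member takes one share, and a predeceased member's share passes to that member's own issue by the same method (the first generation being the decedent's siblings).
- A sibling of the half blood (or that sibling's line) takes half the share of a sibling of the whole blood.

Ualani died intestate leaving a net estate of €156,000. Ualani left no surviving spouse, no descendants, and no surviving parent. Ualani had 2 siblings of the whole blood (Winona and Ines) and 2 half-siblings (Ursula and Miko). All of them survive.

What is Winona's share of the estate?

The entire €156,000 passes to the siblings and their issue.
Counting each half-blood sibling's line as half a unit, there are 3 units in €156,000, so one unit is €52,000. Whole-blood lines (Winona and Ines) take €52,000 each; half-blood lines (Ursula and Miko) take €26,000 each.

Winona receives €52,000.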